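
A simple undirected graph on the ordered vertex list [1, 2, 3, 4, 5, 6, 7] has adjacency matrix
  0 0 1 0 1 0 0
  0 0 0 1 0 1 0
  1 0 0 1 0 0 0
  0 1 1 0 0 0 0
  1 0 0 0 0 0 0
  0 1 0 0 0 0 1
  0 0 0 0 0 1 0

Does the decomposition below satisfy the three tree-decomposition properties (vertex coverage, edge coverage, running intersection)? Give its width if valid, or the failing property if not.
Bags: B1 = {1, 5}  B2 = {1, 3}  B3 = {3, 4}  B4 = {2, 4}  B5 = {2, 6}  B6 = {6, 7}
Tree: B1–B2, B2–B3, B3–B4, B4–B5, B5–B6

Checking the three conditions: (i) the bags cover all of {1, 2, 3, 4, 5, 6, 7}; (ii) for each edge, some bag contains both endpoints; (iii) the bags containing any fixed vertex form a subtree. All hold, so the decomposition is valid with width 2 − 1 = 1.

Yes; width 1.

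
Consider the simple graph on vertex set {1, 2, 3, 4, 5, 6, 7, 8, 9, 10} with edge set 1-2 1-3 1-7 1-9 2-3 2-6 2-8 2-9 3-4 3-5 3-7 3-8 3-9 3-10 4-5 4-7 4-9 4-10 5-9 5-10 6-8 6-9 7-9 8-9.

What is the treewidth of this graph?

A width-3 tree decomposition is:
Bags: B1 = {1, 2, 3, 9}  B2 = {1, 3, 7, 9}  B3 = {2, 3, 8, 9}  B4 = {3, 4, 7, 9}  B5 = {3, 4, 5, 9}  B6 = {3, 4, 5, 10}  B7 = {2, 6, 8, 9}
Tree: B1–B2, B1–B3, B2–B4, B4–B5, B5–B6, B3–B7
Each bag holds 4 vertices, so the decomposition has width 3, which upper-bounds the treewidth. Conversely, {2, 3, 8, 9} is a clique of size 4, and the vertices of any clique must share a bag in every tree decomposition; so some bag has ≥ 4 vertices and tw(G) ≥ 3. The upper and lower bounds meet at 3, so that is the treewidth.

3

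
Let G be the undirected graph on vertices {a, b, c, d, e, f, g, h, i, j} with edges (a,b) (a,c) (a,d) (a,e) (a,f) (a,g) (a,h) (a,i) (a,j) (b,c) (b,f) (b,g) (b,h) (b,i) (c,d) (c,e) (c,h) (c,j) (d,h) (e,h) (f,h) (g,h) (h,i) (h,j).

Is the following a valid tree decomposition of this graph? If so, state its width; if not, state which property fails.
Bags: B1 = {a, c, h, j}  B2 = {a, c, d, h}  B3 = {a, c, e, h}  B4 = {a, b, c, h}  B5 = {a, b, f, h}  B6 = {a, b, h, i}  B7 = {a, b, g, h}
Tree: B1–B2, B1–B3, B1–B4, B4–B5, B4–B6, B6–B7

Vertex coverage: the bags together contain {a, b, c, d, e, f, g, h, i, j}, the full vertex set. Edge coverage: each edge of G has both endpoints in at least one bag. Running intersection: for every vertex, the bags containing it form a connected subtree. All three properties hold, so this is a valid tree decomposition of width max|bag| − 1 = 3, and hence tw(G) ≤ 3.

Yes; width 3.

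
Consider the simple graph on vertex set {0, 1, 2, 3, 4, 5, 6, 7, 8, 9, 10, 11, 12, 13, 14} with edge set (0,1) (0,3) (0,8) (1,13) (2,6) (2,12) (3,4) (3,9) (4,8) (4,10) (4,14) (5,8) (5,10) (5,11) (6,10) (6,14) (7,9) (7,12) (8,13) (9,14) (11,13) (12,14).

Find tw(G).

A width-3 tree decomposition is:
Bags: B1 = {0, 1, 11, 13}  B2 = {0, 8, 11, 13}  B3 = {0, 5, 8, 11}  B4 = {0, 3, 5, 8}  B5 = {3, 4, 5, 8}  B6 = {3, 4, 5, 10}  B7 = {3, 4, 9, 10}  B8 = {4, 9, 10, 14}  B9 = {6, 9, 10, 14}  B10 = {6, 7, 9, 14}  B11 = {6, 7, 12, 14}  B12 = {2, 6, 7, 12}
Tree: B1–B2, B2–B3, B3–B4, B4–B5, B5–B6, B6–B7, B7–B8, B8–B9, B9–B10, B10–B11, B11–B12
Each bag holds 4 vertices, so the decomposition has width 3, which upper-bounds the treewidth. For the lower bound: the 4 vertex sets {1,11,13}, {0}, {8}, {3,4,5,10} are disjoint, each induces a connected subgraph, and every pair is joined by at least one edge of G. Contracting each set to a single vertex therefore yields K_{4} as a minor, and since treewidth is minor-monotone, tw(G) ≥ tw(K_{4}) = 3. Combining the bounds, tw(G) = 3.

3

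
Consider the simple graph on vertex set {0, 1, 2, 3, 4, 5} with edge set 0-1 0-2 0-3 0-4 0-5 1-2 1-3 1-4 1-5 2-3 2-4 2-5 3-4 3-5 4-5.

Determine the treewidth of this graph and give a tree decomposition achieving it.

With just one bag of size 6, the width is 6 − 1 = 5, so tw(G) ≤ 5. For the lower bound, the 6 vertices {0, 1, 2, 3, 4, 5} are pairwise adjacent, and any tree decomposition puts a clique entirely inside one bag — forcing width ≥ 5. Combining the bounds, tw(G) = 5.

Treewidth 5.
Bags: B1 = {0, 1, 2, 3, 4, 5}
Tree: (single bag)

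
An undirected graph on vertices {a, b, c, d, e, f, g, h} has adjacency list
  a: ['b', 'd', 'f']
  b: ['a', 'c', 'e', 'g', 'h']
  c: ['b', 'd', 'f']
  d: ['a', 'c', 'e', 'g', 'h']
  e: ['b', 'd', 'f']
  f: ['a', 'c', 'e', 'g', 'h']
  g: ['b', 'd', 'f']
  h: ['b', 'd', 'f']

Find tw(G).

3

A width-3 tree decomposition is:
Bags: B1 = {a, b, d, f}  B2 = {b, c, d, f}  B3 = {b, d, f, h}  B4 = {b, d, f, g}  B5 = {b, d, e, f}
Tree: B1–B2, B2–B3, B3–B4, B4–B5
Every bag has size at most 4, so the width is 4 − 1 = 3 and tw(G) ≤ 3. For the lower bound: the 4 vertex sets {a,f}, {b,c}, {d}, {h} are disjoint, each induces a connected subgraph, and every pair is joined by at least one edge of G. Contracting each set to a single vertex therefore yields K_{4} as a minor, and since treewidth is minor-monotone, tw(G) ≥ tw(K_{4}) = 3. The upper and lower bounds meet at 3, so that is the treewidth.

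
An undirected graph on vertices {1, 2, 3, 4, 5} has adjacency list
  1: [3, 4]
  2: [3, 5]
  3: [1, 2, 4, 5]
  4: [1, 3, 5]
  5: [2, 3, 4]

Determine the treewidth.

2

A width-2 tree decomposition is:
Bags: B1 = {3, 4, 5}  B2 = {1, 3, 4}  B3 = {2, 3, 5}
Tree: B1–B2, B1–B3
The largest bag has 3 vertices, giving width 2; this decomposition certifies tw(G) ≤ 2. On the other hand G contains the 3-clique {2, 3, 5}. A clique must lie in a single bag of any decomposition, so no decomposition can have width below 2. Hence tw(G) = 2 exactly.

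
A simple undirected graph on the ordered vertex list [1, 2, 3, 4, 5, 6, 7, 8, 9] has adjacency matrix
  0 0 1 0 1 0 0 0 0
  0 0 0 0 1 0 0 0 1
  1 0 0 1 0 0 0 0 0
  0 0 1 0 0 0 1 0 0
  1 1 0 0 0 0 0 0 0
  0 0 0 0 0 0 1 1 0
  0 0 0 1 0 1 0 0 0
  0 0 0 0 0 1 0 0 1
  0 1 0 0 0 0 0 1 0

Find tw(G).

A width-2 tree decomposition is:
Bags: B1 = {4, 6, 7}  B2 = {4, 6, 8}  B3 = {4, 8, 9}  B4 = {2, 4, 9}  B5 = {2, 4, 5}  B6 = {1, 4, 5}  B7 = {1, 3, 4}
Tree: B1–B2, B2–B3, B3–B4, B4–B5, B5–B6, B6–B7
The largest bag has 3 vertices, giving width 2; this decomposition certifies tw(G) ≤ 2. Since 4–7–6–8–9–2–5–1–3–4 is a cycle in G, G is not acyclic. Forests are exactly the graphs of treewidth ≤ 1, so tw(G) ≥ 2. Hence tw(G) = 2 exactly.

2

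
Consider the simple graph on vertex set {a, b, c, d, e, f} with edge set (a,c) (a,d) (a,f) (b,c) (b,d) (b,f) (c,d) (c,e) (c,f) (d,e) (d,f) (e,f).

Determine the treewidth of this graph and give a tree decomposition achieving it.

Every bag has size at most 4, so the width is 4 − 1 = 3 and tw(G) ≤ 3. Conversely, {c, d, e, f} is a clique of size 4, and the vertices of any clique must share a bag in every tree decomposition; so some bag has ≥ 4 vertices and tw(G) ≥ 3. Combining the bounds, tw(G) = 3.

Treewidth 3.
Bags: B1 = {c, d, e, f}  B2 = {a, c, d, f}  B3 = {b, c, d, f}
Tree: B1–B2, B1–B3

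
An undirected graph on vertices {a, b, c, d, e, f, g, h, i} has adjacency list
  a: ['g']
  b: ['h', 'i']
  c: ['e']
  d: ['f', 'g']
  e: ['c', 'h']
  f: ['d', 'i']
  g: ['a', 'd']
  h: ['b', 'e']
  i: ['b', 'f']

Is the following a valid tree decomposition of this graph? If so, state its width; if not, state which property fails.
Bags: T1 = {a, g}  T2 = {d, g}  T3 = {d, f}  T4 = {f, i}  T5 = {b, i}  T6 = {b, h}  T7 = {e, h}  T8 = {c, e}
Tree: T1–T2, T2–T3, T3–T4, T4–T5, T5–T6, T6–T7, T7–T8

Checking the three conditions: (i) the bags cover all of {a, b, c, d, e, f, g, h, i}; (ii) for each edge, some bag contains both endpoints; (iii) the bags containing any fixed vertex form a subtree. All hold, so the decomposition is valid with width 2 − 1 = 1.

Yes; width 1.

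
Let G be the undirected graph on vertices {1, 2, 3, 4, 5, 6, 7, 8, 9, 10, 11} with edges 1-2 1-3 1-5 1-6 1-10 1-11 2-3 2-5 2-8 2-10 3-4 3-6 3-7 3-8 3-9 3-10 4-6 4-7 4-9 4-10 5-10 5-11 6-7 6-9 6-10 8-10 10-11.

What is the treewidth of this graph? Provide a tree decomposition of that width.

Treewidth 3.
One optimal decomposition is:
Bags: B1 = {1, 3, 6, 10}  B2 = {3, 4, 6, 10}  B3 = {3, 4, 6, 9}  B4 = {3, 4, 6, 7}  B5 = {1, 2, 3, 10}  B6 = {1, 2, 5, 10}  B7 = {1, 5, 10, 11}  B8 = {2, 3, 8, 10}
Tree: B1–B2, B2–B3, B2–B4, B1–B5, B5–B6, B6–B7, B5–B8

The largest bag has 4 vertices, giving width 3; this decomposition certifies tw(G) ≤ 3. For the lower bound, the 4 vertices {1, 5, 10, 11} are pairwise adjacent, and any tree decomposition puts a clique entirely inside one bag — forcing width ≥ 3. Hence tw(G) = 3 exactly.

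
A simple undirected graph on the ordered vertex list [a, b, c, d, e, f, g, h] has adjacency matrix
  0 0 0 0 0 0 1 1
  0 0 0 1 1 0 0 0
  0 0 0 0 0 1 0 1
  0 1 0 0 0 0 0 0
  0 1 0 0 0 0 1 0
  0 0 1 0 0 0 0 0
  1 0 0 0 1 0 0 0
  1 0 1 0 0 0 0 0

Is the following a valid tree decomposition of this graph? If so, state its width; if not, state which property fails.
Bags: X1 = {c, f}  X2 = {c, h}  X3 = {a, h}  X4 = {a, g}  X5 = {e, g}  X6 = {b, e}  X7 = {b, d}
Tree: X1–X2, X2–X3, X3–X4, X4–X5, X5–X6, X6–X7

Every vertex of G appears in some bag (union = {a, b, c, d, e, f, g, h}); every edge is covered by a bag; and for each vertex v the set of bags containing v is connected in the bag tree. The decomposition is therefore valid. The largest bag has 2 vertices, so the width is 1.

Yes; width 1.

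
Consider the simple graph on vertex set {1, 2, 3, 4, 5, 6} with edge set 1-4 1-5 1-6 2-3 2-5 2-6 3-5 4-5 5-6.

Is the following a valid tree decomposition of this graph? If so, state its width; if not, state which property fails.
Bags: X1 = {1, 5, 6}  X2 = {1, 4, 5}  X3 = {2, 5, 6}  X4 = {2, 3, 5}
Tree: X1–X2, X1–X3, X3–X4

Yes; width 2.

Checking the three conditions: (i) the bags cover all of {1, 2, 3, 4, 5, 6}; (ii) for each edge, some bag contains both endpoints; (iii) the bags containing any fixed vertex form a subtree. All hold, so the decomposition is valid with width 3 − 1 = 2.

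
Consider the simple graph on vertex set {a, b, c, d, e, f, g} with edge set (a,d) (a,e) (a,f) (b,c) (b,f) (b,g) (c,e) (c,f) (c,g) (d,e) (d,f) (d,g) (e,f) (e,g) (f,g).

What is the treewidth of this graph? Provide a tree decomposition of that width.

Treewidth 3.
One such decomposition:
Bags: B1 = {d, e, f, g}  B2 = {c, e, f, g}  B3 = {a, d, e, f}  B4 = {b, c, f, g}
Tree: B1–B2, B1–B3, B2–B4

Every bag has size at most 4, so the width is 4 − 1 = 3 and tw(G) ≤ 3. Conversely, {d, e, f, g} is a clique of size 4, and the vertices of any clique must share a bag in every tree decomposition; so some bag has ≥ 4 vertices and tw(G) ≥ 3. Therefore the treewidth is 3.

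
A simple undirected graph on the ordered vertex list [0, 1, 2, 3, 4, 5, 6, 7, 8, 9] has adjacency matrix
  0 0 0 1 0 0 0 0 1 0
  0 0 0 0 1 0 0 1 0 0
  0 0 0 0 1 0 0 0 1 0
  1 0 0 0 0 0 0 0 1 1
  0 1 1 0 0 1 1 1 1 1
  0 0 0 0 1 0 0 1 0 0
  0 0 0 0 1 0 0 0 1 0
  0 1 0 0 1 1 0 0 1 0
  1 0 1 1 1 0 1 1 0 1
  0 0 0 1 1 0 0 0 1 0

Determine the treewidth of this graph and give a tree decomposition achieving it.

Every bag has size at most 3, so the width is 3 − 1 = 2 and tw(G) ≤ 2. On the other hand G contains the 3-clique {0, 3, 8}. A clique must lie in a single bag of any decomposition, so no decomposition can have width below 2. Hence tw(G) = 2 exactly.

Treewidth 2.
Bags: B1 = {4, 5, 7}  B2 = {1, 4, 7}  B3 = {4, 7, 8}  B4 = {2, 4, 8}  B5 = {4, 6, 8}  B6 = {4, 8, 9}  B7 = {3, 8, 9}  B8 = {0, 3, 8}
Tree: B1–B2, B1–B3, B3–B4, B4–B5, B3–B6, B6–B7, B7–B8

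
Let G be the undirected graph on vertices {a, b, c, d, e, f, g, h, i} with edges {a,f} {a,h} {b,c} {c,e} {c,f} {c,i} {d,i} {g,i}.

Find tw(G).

1

A width-1 tree decomposition is:
Bags: B1 = {d, i}  B2 = {g, i}  B3 = {c, i}  B4 = {b, c}  B5 = {c, f}  B6 = {a, f}  B7 = {a, h}  B8 = {c, e}
Tree: B1–B2, B1–B3, B3–B4, B4–B5, B5–B6, B6–B7, B5–B8
The largest bag has 2 vertices, giving width 1; this decomposition certifies tw(G) ≤ 1. Any graph with an edge has treewidth ≥ 1, and G has the edge d–i. Hence tw(G) = 1 exactly.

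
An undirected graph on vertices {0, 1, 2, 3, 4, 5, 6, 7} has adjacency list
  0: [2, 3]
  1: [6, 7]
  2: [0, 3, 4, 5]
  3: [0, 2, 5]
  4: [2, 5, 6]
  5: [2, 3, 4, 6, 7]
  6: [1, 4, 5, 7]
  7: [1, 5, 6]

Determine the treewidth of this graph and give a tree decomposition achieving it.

The largest bag has 3 vertices, giving width 2; this decomposition certifies tw(G) ≤ 2. For the lower bound, the 3 vertices {0, 2, 3} are pairwise adjacent, and any tree decomposition puts a clique entirely inside one bag — forcing width ≥ 2. Therefore the treewidth is 2.

Treewidth 2.
Bags: B1 = {5, 6, 7}  B2 = {4, 5, 6}  B3 = {2, 4, 5}  B4 = {2, 3, 5}  B5 = {0, 2, 3}  B6 = {1, 6, 7}
Tree: B1–B2, B2–B3, B3–B4, B4–B5, B1–B6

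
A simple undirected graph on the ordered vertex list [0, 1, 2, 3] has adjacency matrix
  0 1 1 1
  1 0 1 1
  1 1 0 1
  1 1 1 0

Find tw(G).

A width-3 tree decomposition is:
Bags: B1 = {0, 1, 2, 3}
Tree: (single bag)
A single bag containing all 4 vertices is trivially a valid decomposition of width 3. Conversely, {0, 1, 2, 3} is a clique of size 4, and the vertices of any clique must share a bag in every tree decomposition; so some bag has ≥ 4 vertices and tw(G) ≥ 3. Therefore the treewidth is 3.

3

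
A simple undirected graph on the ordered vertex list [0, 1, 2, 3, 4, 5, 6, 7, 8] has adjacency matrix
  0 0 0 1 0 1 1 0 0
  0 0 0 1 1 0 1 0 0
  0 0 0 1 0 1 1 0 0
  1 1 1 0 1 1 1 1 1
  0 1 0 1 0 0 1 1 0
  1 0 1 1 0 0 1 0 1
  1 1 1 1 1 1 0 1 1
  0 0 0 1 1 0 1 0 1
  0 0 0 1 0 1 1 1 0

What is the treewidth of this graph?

3

A width-3 tree decomposition is:
Bags: B1 = {3, 6, 7, 8}  B2 = {3, 5, 6, 8}  B3 = {0, 3, 5, 6}  B4 = {3, 4, 6, 7}  B5 = {1, 3, 4, 6}  B6 = {2, 3, 5, 6}
Tree: B1–B2, B2–B3, B1–B4, B4–B5, B3–B6
Every bag has size at most 4, so the width is 4 − 1 = 3 and tw(G) ≤ 3. For the lower bound, the 4 vertices {1, 3, 4, 6} are pairwise adjacent, and any tree decomposition puts a clique entirely inside one bag — forcing width ≥ 3. Combining the bounds, tw(G) = 3.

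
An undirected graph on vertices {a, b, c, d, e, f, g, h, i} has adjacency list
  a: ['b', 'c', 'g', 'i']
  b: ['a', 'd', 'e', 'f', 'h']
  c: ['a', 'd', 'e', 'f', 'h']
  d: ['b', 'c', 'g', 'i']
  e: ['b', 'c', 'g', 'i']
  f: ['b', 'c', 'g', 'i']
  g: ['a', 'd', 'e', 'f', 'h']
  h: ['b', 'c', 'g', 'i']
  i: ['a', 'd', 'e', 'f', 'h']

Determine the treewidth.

4

A width-4 tree decomposition is:
Bags: B1 = {b, c, g, h, i}  B2 = {b, c, e, g, i}  B3 = {b, c, f, g, i}  B4 = {a, b, c, g, i}  B5 = {b, c, d, g, i}
Tree: B1–B2, B2–B3, B3–B4, B4–B5
Each bag holds 5 vertices, so the decomposition has width 4, which upper-bounds the treewidth. For the lower bound: the 5 vertex sets {c,h}, {e,g}, {f,i}, {b}, {a} are disjoint, each induces a connected subgraph, and every pair is joined by at least one edge of G. Contracting each set to a single vertex therefore yields K_{5} as a minor, and since treewidth is minor-monotone, tw(G) ≥ tw(K_{5}) = 4. The upper and lower bounds meet at 4, so that is the treewidth.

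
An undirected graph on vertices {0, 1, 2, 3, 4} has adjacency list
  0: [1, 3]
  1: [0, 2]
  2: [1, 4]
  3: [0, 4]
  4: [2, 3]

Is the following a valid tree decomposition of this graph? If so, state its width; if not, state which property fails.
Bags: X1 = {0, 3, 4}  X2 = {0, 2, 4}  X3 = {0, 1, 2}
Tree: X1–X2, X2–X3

Yes; width 2.

Checking the three conditions: (i) the bags cover all of {0, 1, 2, 3, 4}; (ii) for each edge, some bag contains both endpoints; (iii) the bags containing any fixed vertex form a subtree. All hold, so the decomposition is valid with width 3 − 1 = 2.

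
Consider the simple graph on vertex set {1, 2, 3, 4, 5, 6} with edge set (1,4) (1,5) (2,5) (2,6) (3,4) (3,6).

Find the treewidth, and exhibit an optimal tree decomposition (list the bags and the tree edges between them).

Every bag has size at most 3, so the width is 3 − 1 = 2 and tw(G) ≤ 2. The edges 5–1–4–3–6–2–5 form a cycle, so G is not a tree and its treewidth is at least 2. The upper and lower bounds meet at 2, so that is the treewidth.

Treewidth 2.
One such decomposition:
Bags: B1 = {1, 4, 5}  B2 = {3, 4, 5}  B3 = {3, 5, 6}  B4 = {2, 5, 6}
Tree: B1–B2, B2–B3, B3–B4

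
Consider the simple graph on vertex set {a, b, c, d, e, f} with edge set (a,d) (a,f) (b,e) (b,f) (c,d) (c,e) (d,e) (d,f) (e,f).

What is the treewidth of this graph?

2

A width-2 tree decomposition is:
Bags: B1 = {d, e, f}  B2 = {b, e, f}  B3 = {a, d, f}  B4 = {c, d, e}
Tree: B1–B2, B1–B3, B1–B4
Every bag has size at most 3, so the width is 3 − 1 = 2 and tw(G) ≤ 2. Conversely, {c, d, e} is a clique of size 3, and the vertices of any clique must share a bag in every tree decomposition; so some bag has ≥ 3 vertices and tw(G) ≥ 2. Therefore the treewidth is 2.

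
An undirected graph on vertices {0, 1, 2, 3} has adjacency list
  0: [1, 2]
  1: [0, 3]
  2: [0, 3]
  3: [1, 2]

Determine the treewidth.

2

A width-2 tree decomposition is:
Bags: B1 = {0, 2, 3}  B2 = {0, 1, 3}
Tree: B1–B2
The largest bag has 3 vertices, giving width 2; this decomposition certifies tw(G) ≤ 2. Since 3–2–0–1–3 is a cycle in G, G is not acyclic. Forests are exactly the graphs of treewidth ≤ 1, so tw(G) ≥ 2. The upper and lower bounds meet at 2, so that is the treewidth.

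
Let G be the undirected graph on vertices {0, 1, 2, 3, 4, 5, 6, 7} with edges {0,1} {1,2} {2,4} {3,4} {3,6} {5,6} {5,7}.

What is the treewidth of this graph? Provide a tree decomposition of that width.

Treewidth 1.
Bags: B1 = {5, 7}  B2 = {5, 6}  B3 = {3, 6}  B4 = {3, 4}  B5 = {2, 4}  B6 = {1, 2}  B7 = {0, 1}
Tree: B1–B2, B2–B3, B3–B4, B4–B5, B5–B6, B6–B7

The largest bag has 2 vertices, giving width 1; this decomposition certifies tw(G) ≤ 1. G has an edge, so its treewidth is at least 1. Therefore the treewidth is 1.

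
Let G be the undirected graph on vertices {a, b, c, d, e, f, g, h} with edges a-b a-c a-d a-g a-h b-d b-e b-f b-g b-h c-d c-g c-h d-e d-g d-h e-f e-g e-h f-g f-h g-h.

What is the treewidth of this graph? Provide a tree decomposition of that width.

The largest bag has 5 vertices, giving width 4; this decomposition certifies tw(G) ≤ 4. Conversely, {b, d, e, g, h} is a clique of size 5, and the vertices of any clique must share a bag in every tree decomposition; so some bag has ≥ 5 vertices and tw(G) ≥ 4. Therefore the treewidth is 4.

Treewidth 4.
One such decomposition:
Bags: B1 = {a, b, d, g, h}  B2 = {b, d, e, g, h}  B3 = {b, e, f, g, h}  B4 = {a, c, d, g, h}
Tree: B1–B2, B2–B3, B1–B4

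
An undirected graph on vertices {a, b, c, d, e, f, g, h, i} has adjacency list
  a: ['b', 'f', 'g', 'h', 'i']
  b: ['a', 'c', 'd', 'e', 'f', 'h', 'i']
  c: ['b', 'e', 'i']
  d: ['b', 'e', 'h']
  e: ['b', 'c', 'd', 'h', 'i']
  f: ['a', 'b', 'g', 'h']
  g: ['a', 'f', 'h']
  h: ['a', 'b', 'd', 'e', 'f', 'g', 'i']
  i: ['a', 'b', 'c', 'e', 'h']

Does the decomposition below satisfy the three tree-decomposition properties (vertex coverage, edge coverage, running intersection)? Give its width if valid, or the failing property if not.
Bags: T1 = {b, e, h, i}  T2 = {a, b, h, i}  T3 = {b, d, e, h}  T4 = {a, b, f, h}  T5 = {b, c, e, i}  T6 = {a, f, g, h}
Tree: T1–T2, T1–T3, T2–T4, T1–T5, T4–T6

Yes; width 3.

Checking the three conditions: (i) the bags cover all of {a, b, c, d, e, f, g, h, i}; (ii) for each edge, some bag contains both endpoints; (iii) the bags containing any fixed vertex form a subtree. All hold, so the decomposition is valid with width 4 − 1 = 3.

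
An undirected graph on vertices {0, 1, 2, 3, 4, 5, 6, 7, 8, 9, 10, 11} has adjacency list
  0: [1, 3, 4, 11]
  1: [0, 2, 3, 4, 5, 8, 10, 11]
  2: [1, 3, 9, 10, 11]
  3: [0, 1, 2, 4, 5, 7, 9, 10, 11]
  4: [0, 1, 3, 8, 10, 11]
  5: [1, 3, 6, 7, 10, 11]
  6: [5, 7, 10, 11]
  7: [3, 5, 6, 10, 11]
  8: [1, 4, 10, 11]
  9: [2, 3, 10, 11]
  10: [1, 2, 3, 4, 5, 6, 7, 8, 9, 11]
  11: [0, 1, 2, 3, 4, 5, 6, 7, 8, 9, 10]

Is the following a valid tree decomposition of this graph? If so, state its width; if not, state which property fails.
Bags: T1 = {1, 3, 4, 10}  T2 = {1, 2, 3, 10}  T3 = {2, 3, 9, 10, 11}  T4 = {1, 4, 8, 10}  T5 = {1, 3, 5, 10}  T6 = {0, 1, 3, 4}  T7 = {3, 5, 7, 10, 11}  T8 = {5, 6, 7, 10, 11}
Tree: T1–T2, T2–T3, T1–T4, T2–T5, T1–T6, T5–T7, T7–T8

A tree decomposition must satisfy three properties: every vertex lies in some bag; for every edge, both endpoints lie together in some bag; and for every vertex, the bags containing it form a connected subtree. Here edge (11,1) lies in no bag, so the decomposition is invalid.

No — edge (11,1) lies in no bag.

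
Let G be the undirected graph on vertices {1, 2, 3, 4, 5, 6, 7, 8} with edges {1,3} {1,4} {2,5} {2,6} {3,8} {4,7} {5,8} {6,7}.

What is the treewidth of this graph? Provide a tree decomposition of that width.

Treewidth 2.
One optimal decomposition is:
Bags: B1 = {2, 6, 7}  B2 = {2, 5, 7}  B3 = {5, 7, 8}  B4 = {3, 7, 8}  B5 = {1, 3, 7}  B6 = {1, 4, 7}
Tree: B1–B2, B2–B3, B3–B4, B4–B5, B5–B6

Each bag holds 3 vertices, so the decomposition has width 2, which upper-bounds the treewidth. Since 7–6–2–5–8–3–1–4–7 is a cycle in G, G is not acyclic. Forests are exactly the graphs of treewidth ≤ 1, so tw(G) ≥ 2. Hence tw(G) = 2 exactly.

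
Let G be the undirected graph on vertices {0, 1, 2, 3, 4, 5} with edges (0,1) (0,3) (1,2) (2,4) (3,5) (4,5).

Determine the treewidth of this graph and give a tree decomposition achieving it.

Treewidth 2.
One optimal decomposition is:
Bags: B1 = {0, 1, 2}  B2 = {0, 2, 4}  B3 = {0, 4, 5}  B4 = {0, 3, 5}
Tree: B1–B2, B2–B3, B3–B4

Each bag holds 3 vertices, so the decomposition has width 2, which upper-bounds the treewidth. The edges 0–1–2–4–5–3–0 form a cycle, so G is not a tree and its treewidth is at least 2. Hence tw(G) = 2 exactly.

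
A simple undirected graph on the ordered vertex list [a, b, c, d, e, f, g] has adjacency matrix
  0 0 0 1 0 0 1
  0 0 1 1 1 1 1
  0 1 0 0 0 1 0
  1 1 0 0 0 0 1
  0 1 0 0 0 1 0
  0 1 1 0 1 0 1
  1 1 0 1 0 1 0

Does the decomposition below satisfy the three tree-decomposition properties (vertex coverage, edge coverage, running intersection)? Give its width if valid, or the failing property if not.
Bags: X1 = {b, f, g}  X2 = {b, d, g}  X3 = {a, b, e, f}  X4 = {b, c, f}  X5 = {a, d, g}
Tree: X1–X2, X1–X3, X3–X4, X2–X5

A tree decomposition must satisfy three properties: every vertex lies in some bag; for every edge, both endpoints lie together in some bag; and for every vertex, the bags containing it form a connected subtree. Here bags containing vertex a are not connected in the tree, so the decomposition is invalid.

No — bags containing vertex a are not connected in the tree.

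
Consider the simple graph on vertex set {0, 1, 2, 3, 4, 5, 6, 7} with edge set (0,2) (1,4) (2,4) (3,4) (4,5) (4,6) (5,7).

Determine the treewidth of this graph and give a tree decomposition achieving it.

Treewidth 1.
Bags: B1 = {2, 4}  B2 = {4, 6}  B3 = {1, 4}  B4 = {4, 5}  B5 = {0, 2}  B6 = {3, 4}  B7 = {5, 7}
Tree: B1–B2, B2–B3, B3–B4, B1–B5, B1–B6, B4–B7

Each bag holds 2 vertices, so the decomposition has width 1, which upper-bounds the treewidth. G has an edge, so its treewidth is at least 1. The upper and lower bounds meet at 1, so that is the treewidth.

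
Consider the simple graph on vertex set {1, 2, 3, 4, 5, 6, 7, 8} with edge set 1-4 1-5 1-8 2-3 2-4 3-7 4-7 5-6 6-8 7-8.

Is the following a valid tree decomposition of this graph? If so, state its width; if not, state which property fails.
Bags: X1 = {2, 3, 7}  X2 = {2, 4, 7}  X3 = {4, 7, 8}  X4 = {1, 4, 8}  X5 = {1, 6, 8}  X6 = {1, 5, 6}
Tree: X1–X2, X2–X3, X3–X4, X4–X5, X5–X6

Every vertex of G appears in some bag (union = {1, 2, 3, 4, 5, 6, 7, 8}); every edge is covered by a bag; and for each vertex v the set of bags containing v is connected in the bag tree. The decomposition is therefore valid. The largest bag has 3 vertices, so the width is 2.

Yes; width 2.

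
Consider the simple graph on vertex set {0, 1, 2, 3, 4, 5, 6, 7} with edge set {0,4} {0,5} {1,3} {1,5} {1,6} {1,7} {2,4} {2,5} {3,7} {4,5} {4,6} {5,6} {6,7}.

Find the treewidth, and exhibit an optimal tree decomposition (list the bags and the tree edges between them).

The largest bag has 3 vertices, giving width 2; this decomposition certifies tw(G) ≤ 2. On the other hand G contains the 3-clique {1, 3, 7}. A clique must lie in a single bag of any decomposition, so no decomposition can have width below 2. The upper and lower bounds meet at 2, so that is the treewidth.

Treewidth 2.
One optimal decomposition is:
Bags: B1 = {4, 5, 6}  B2 = {0, 4, 5}  B3 = {1, 5, 6}  B4 = {1, 6, 7}  B5 = {2, 4, 5}  B6 = {1, 3, 7}
Tree: B1–B2, B1–B3, B3–B4, B2–B5, B4–B6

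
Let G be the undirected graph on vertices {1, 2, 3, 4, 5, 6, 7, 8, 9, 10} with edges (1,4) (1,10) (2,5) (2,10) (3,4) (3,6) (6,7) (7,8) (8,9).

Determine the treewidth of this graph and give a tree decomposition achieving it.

Treewidth 1.
One optimal decomposition is:
Bags: B1 = {8, 9}  B2 = {7, 8}  B3 = {6, 7}  B4 = {3, 6}  B5 = {3, 4}  B6 = {1, 4}  B7 = {1, 10}  B8 = {2, 10}  B9 = {2, 5}
Tree: B1–B2, B2–B3, B3–B4, B4–B5, B5–B6, B6–B7, B7–B8, B8–B9

The largest bag has 2 vertices, giving width 1; this decomposition certifies tw(G) ≤ 1. Since G has at least one edge (e.g. 9–8), it is not an edgeless graph, so tw(G) ≥ 1. Therefore the treewidth is 1.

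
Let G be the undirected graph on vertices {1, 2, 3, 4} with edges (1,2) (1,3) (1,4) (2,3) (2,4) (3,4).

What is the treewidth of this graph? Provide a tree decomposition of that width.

Treewidth 3.
One optimal decomposition is:
Bags: B1 = {1, 2, 3, 4}
Tree: (single bag)

With just one bag of size 4, the width is 4 − 1 = 3, so tw(G) ≤ 3. For the lower bound, the 4 vertices {1, 2, 3, 4} are pairwise adjacent, and any tree decomposition puts a clique entirely inside one bag — forcing width ≥ 3. The upper and lower bounds meet at 3, so that is the treewidth.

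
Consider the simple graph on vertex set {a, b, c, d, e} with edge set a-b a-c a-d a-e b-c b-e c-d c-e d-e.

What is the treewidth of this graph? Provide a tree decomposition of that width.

Treewidth 3.
Bags: B1 = {a, c, d, e}  B2 = {a, b, c, e}
Tree: B1–B2

The largest bag has 4 vertices, giving width 3; this decomposition certifies tw(G) ≤ 3. On the other hand G contains the 4-clique {a, c, d, e}. A clique must lie in a single bag of any decomposition, so no decomposition can have width below 3. Therefore the treewidth is 3.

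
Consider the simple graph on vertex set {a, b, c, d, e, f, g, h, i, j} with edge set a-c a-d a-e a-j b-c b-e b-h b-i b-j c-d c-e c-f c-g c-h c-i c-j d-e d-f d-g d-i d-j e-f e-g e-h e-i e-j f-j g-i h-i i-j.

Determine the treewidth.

4

A width-4 tree decomposition is:
Bags: B1 = {c, d, e, i, j}  B2 = {a, c, d, e, j}  B3 = {c, d, e, f, j}  B4 = {c, d, e, g, i}  B5 = {b, c, e, i, j}  B6 = {b, c, e, h, i}
Tree: B1–B2, B2–B3, B1–B4, B1–B5, B5–B6
Every bag has size at most 5, so the width is 5 − 1 = 4 and tw(G) ≤ 4. For the lower bound, the 5 vertices {c, d, e, g, i} are pairwise adjacent, and any tree decomposition puts a clique entirely inside one bag — forcing width ≥ 4. Hence tw(G) = 4 exactly.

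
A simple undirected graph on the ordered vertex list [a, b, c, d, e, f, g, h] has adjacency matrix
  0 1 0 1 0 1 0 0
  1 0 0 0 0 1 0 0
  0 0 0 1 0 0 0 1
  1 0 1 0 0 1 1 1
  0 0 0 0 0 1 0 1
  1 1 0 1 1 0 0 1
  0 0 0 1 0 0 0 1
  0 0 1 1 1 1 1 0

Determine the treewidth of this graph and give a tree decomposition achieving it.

Treewidth 2.
One such decomposition:
Bags: B1 = {c, d, h}  B2 = {d, f, h}  B3 = {a, d, f}  B4 = {d, g, h}  B5 = {a, b, f}  B6 = {e, f, h}
Tree: B1–B2, B2–B3, B2–B4, B3–B5, B2–B6

Every bag has size at most 3, so the width is 3 − 1 = 2 and tw(G) ≤ 2. Conversely, {d, g, h} is a clique of size 3, and the vertices of any clique must share a bag in every tree decomposition; so some bag has ≥ 3 vertices and tw(G) ≥ 2. Hence tw(G) = 2 exactly.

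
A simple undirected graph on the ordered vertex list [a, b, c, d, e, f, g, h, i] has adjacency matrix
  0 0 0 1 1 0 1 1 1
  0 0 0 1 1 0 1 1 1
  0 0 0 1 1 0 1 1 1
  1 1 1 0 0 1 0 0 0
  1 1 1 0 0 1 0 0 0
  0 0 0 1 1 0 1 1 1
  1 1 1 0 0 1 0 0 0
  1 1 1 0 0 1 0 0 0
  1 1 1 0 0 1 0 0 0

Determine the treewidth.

A width-4 tree decomposition is:
Bags: B1 = {a, b, c, d, f}  B2 = {a, b, c, f, i}  B3 = {a, b, c, e, f}  B4 = {a, b, c, f, h}  B5 = {a, b, c, f, g}
Tree: B1–B2, B2–B3, B3–B4, B4–B5
Each bag holds 5 vertices, so the decomposition has width 4, which upper-bounds the treewidth. For the lower bound: the 5 vertex sets {c,d}, {a,i}, {b,e}, {f}, {h} are disjoint, each induces a connected subgraph, and every pair is joined by at least one edge of G. Contracting each set to a single vertex therefore yields K_{5} as a minor, and since treewidth is minor-monotone, tw(G) ≥ tw(K_{5}) = 4. The upper and lower bounds meet at 4, so that is the treewidth.

4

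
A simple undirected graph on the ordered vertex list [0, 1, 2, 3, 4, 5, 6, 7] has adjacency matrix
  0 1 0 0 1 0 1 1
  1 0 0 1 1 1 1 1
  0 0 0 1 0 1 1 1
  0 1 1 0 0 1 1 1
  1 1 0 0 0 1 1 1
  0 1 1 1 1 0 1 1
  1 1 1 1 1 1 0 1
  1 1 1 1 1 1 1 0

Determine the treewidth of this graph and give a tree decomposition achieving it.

Treewidth 4.
One optimal decomposition is:
Bags: B1 = {1, 4, 5, 6, 7}  B2 = {1, 3, 5, 6, 7}  B3 = {0, 1, 4, 6, 7}  B4 = {2, 3, 5, 6, 7}
Tree: B1–B2, B1–B3, B2–B4

Each bag holds 5 vertices, so the decomposition has width 4, which upper-bounds the treewidth. Conversely, {1, 3, 5, 6, 7} is a clique of size 5, and the vertices of any clique must share a bag in every tree decomposition; so some bag has ≥ 5 vertices and tw(G) ≥ 4. The upper and lower bounds meet at 4, so that is the treewidth.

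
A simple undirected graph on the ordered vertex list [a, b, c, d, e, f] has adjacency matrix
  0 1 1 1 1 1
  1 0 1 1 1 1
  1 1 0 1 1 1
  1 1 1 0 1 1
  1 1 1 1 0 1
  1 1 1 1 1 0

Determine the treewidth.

5

A width-5 tree decomposition is:
Bags: B1 = {a, b, c, d, e, f}
Tree: (single bag)
A single bag containing all 6 vertices is trivially a valid decomposition of width 5. For the lower bound, the 6 vertices {a, b, c, d, e, f} are pairwise adjacent, and any tree decomposition puts a clique entirely inside one bag — forcing width ≥ 5. The upper and lower bounds meet at 5, so that is the treewidth.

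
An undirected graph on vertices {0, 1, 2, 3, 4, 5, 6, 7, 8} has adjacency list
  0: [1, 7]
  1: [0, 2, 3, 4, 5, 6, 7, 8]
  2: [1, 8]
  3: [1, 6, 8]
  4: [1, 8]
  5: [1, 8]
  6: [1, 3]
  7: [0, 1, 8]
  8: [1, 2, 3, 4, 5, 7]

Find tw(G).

A width-2 tree decomposition is:
Bags: B1 = {1, 7, 8}  B2 = {1, 3, 8}  B3 = {1, 5, 8}  B4 = {0, 1, 7}  B5 = {1, 2, 8}  B6 = {1, 3, 6}  B7 = {1, 4, 8}
Tree: B1–B2, B1–B3, B1–B4, B1–B5, B2–B6, B3–B7
Every bag has size at most 3, so the width is 3 − 1 = 2 and tw(G) ≤ 2. For the lower bound, the 3 vertices {0, 1, 7} are pairwise adjacent, and any tree decomposition puts a clique entirely inside one bag — forcing width ≥ 2. Therefore the treewidth is 2.

2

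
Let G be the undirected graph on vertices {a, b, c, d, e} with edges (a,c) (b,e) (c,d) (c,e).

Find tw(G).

1

A width-1 tree decomposition is:
Bags: B1 = {a, c}  B2 = {c, d}  B3 = {c, e}  B4 = {b, e}
Tree: B1–B2, B2–B3, B3–B4
The largest bag has 2 vertices, giving width 1; this decomposition certifies tw(G) ≤ 1. Since G has at least one edge (e.g. c–a), it is not an edgeless graph, so tw(G) ≥ 1. The upper and lower bounds meet at 1, so that is the treewidth.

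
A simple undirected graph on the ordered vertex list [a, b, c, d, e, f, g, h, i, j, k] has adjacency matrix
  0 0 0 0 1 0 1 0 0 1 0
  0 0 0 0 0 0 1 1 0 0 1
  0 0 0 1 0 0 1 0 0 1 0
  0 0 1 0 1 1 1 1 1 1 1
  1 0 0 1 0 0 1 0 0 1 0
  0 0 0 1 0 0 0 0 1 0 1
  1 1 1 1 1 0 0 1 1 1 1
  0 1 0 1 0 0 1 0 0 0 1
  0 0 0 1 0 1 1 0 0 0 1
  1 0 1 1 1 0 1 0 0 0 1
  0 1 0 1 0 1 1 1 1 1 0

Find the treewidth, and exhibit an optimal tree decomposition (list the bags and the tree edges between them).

The largest bag has 4 vertices, giving width 3; this decomposition certifies tw(G) ≤ 3. Conversely, {d, e, g, j} is a clique of size 4, and the vertices of any clique must share a bag in every tree decomposition; so some bag has ≥ 4 vertices and tw(G) ≥ 3. Combining the bounds, tw(G) = 3.

Treewidth 3.
Bags: B1 = {a, e, g, j}  B2 = {d, e, g, j}  B3 = {d, g, j, k}  B4 = {d, g, h, k}  B5 = {d, g, i, k}  B6 = {c, d, g, j}  B7 = {b, g, h, k}  B8 = {d, f, i, k}
Tree: B1–B2, B2–B3, B3–B4, B4–B5, B3–B6, B4–B7, B5–B8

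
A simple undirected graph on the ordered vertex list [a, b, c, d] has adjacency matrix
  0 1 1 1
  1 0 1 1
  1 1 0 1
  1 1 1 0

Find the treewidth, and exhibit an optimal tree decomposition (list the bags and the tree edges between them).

With just one bag of size 4, the width is 4 − 1 = 3, so tw(G) ≤ 3. On the other hand G contains the 4-clique {a, b, c, d}. A clique must lie in a single bag of any decomposition, so no decomposition can have width below 3. Therefore the treewidth is 3.

Treewidth 3.
One optimal decomposition is:
Bags: B1 = {a, b, c, d}
Tree: (single bag)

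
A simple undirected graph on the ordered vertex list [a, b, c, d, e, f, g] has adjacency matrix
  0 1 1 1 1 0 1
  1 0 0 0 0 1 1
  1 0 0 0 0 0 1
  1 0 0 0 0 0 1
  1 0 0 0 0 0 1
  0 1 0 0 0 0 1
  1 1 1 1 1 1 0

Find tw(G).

A width-2 tree decomposition is:
Bags: B1 = {a, e, g}  B2 = {a, d, g}  B3 = {a, c, g}  B4 = {a, b, g}  B5 = {b, f, g}
Tree: B1–B2, B1–B3, B1–B4, B4–B5
Each bag holds 3 vertices, so the decomposition has width 2, which upper-bounds the treewidth. Conversely, {a, d, g} is a clique of size 3, and the vertices of any clique must share a bag in every tree decomposition; so some bag has ≥ 3 vertices and tw(G) ≥ 2. Therefore the treewidth is 2.

2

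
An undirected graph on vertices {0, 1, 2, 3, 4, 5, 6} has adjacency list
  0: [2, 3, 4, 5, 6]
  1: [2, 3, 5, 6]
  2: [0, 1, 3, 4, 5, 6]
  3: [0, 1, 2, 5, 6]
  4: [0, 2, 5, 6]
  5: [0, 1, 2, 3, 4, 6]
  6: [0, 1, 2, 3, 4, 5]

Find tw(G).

4

A width-4 tree decomposition is:
Bags: B1 = {1, 2, 3, 5, 6}  B2 = {0, 2, 3, 5, 6}  B3 = {0, 2, 4, 5, 6}
Tree: B1–B2, B2–B3
Each bag holds 5 vertices, so the decomposition has width 4, which upper-bounds the treewidth. For the lower bound, the 5 vertices {0, 2, 3, 5, 6} are pairwise adjacent, and any tree decomposition puts a clique entirely inside one bag — forcing width ≥ 4. Hence tw(G) = 4 exactly.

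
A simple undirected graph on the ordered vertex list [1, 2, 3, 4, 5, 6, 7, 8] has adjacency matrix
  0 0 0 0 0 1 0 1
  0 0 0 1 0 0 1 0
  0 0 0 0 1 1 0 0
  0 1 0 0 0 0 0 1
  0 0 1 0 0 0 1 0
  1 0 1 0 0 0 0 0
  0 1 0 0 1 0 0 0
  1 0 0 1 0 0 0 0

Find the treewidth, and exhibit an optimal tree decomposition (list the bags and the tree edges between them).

Treewidth 2.
One optimal decomposition is:
Bags: B1 = {2, 4, 7}  B2 = {4, 7, 8}  B3 = {1, 7, 8}  B4 = {1, 6, 7}  B5 = {3, 6, 7}  B6 = {3, 5, 7}
Tree: B1–B2, B2–B3, B3–B4, B4–B5, B5–B6

Each bag holds 3 vertices, so the decomposition has width 2, which upper-bounds the treewidth. For the lower bound, G contains the cycle 7–2–4–8–1–6–3–5–7, so G is not a forest; only forests have treewidth ≤ 1, hence tw(G) ≥ 2. Therefore the treewidth is 2.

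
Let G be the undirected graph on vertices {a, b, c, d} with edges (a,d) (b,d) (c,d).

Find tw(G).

1

A width-1 tree decomposition is:
Bags: B1 = {b, d}  B2 = {c, d}  B3 = {a, d}
Tree: B1–B2, B2–B3
Each bag holds 2 vertices, so the decomposition has width 1, which upper-bounds the treewidth. Since G has at least one edge (e.g. b–d), it is not an edgeless graph, so tw(G) ≥ 1. Combining the bounds, tw(G) = 1.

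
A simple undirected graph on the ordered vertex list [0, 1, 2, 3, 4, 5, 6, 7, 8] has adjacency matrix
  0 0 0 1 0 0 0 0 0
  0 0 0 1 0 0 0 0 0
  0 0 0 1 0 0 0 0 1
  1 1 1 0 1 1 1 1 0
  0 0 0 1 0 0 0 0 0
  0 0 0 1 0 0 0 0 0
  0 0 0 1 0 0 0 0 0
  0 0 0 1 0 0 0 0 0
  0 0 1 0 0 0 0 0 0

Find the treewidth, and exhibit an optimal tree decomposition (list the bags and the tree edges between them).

Treewidth 1.
One optimal decomposition is:
Bags: B1 = {3, 5}  B2 = {3, 6}  B3 = {2, 3}  B4 = {2, 8}  B5 = {3, 4}  B6 = {0, 3}  B7 = {3, 7}  B8 = {1, 3}
Tree: B1–B2, B1–B3, B3–B4, B2–B5, B2–B6, B1–B7, B5–B8

Each bag holds 2 vertices, so the decomposition has width 1, which upper-bounds the treewidth. G has an edge, so its treewidth is at least 1. Combining the bounds, tw(G) = 1.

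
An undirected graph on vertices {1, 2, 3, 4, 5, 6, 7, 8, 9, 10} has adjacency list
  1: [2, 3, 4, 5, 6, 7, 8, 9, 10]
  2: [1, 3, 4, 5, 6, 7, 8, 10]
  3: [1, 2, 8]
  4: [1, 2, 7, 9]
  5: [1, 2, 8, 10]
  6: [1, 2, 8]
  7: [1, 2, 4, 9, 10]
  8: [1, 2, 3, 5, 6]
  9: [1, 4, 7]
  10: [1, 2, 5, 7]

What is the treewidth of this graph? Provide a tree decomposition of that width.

Treewidth 3.
One such decomposition:
Bags: B1 = {1, 2, 5, 10}  B2 = {1, 2, 5, 8}  B3 = {1, 2, 3, 8}  B4 = {1, 2, 7, 10}  B5 = {1, 2, 6, 8}  B6 = {1, 2, 4, 7}  B7 = {1, 4, 7, 9}
Tree: B1–B2, B2–B3, B1–B4, B3–B5, B4–B6, B6–B7

Every bag has size at most 4, so the width is 4 − 1 = 3 and tw(G) ≤ 3. For the lower bound, the 4 vertices {1, 4, 7, 9} are pairwise adjacent, and any tree decomposition puts a clique entirely inside one bag — forcing width ≥ 3. The upper and lower bounds meet at 3, so that is the treewidth.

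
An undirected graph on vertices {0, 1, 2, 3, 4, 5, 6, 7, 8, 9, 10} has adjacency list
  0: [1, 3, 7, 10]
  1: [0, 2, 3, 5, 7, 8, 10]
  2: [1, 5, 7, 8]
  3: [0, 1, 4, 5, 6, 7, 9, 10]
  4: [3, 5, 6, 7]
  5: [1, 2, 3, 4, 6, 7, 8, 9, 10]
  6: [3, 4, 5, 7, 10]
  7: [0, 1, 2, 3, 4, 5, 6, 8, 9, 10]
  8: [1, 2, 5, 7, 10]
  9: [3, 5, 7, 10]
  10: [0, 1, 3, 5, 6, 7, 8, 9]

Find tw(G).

4

A width-4 tree decomposition is:
Bags: B1 = {3, 5, 6, 7, 10}  B2 = {3, 5, 7, 9, 10}  B3 = {3, 4, 5, 6, 7}  B4 = {1, 3, 5, 7, 10}  B5 = {1, 5, 7, 8, 10}  B6 = {0, 1, 3, 7, 10}  B7 = {1, 2, 5, 7, 8}
Tree: B1–B2, B1–B3, B2–B4, B4–B5, B4–B6, B5–B7
The largest bag has 5 vertices, giving width 4; this decomposition certifies tw(G) ≤ 4. Conversely, {0, 1, 3, 7, 10} is a clique of size 5, and the vertices of any clique must share a bag in every tree decomposition; so some bag has ≥ 5 vertices and tw(G) ≥ 4. Combining the bounds, tw(G) = 4.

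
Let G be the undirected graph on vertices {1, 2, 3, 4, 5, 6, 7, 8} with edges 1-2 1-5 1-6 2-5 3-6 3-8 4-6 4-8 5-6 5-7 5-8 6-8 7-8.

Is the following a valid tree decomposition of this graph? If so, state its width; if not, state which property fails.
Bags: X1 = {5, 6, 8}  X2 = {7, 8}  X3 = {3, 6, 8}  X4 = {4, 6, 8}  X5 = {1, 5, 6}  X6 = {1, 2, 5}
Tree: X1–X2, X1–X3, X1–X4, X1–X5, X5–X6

No — edge (5,7) lies in no bag.

A tree decomposition must satisfy three properties: every vertex lies in some bag; for every edge, both endpoints lie together in some bag; and for every vertex, the bags containing it form a connected subtree. Here edge (5,7) lies in no bag, so the decomposition is invalid.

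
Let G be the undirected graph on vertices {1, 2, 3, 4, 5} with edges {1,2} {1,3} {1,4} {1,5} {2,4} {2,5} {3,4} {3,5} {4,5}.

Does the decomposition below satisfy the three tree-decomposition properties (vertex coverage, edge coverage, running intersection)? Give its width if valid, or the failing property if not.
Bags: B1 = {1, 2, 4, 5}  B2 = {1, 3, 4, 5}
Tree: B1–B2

Yes; width 3.

Every vertex of G appears in some bag (union = {1, 2, 3, 4, 5}); every edge is covered by a bag; and for each vertex v the set of bags containing v is connected in the bag tree. The decomposition is therefore valid. The largest bag has 4 vertices, so the width is 3.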